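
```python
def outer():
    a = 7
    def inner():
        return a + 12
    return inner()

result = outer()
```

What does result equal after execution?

Step 1: outer() defines a = 7.
Step 2: inner() reads a = 7 from enclosing scope, returns 7 + 12 = 19.
Step 3: result = 19

The answer is 19.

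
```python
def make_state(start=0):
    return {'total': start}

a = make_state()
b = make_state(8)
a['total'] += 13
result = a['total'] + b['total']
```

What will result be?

Step 1: make_state() returns a new dict each call (immutable default 0).
Step 2: a = {'total': 0}, b = {'total': 8}.
Step 3: a['total'] += 13 = 13. result = 13 + 8 = 21

The answer is 21.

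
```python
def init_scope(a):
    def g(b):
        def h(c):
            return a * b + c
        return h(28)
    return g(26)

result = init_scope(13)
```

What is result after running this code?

Step 1: a = 13, b = 26, c = 28.
Step 2: h() computes a * b + c = 13 * 26 + 28 = 366.
Step 3: result = 366

The answer is 366.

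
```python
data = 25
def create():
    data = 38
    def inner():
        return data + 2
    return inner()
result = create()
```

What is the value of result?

Step 1: create() shadows global data with data = 38.
Step 2: inner() finds data = 38 in enclosing scope, computes 38 + 2 = 40.
Step 3: result = 40

The answer is 40.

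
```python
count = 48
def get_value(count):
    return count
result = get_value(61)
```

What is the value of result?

Step 1: Global count = 48.
Step 2: get_value(61) takes parameter count = 61, which shadows the global.
Step 3: result = 61

The answer is 61.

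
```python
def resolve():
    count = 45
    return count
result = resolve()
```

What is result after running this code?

Step 1: resolve() defines count = 45 in its local scope.
Step 2: return count finds the local variable count = 45.
Step 3: result = 45

The answer is 45.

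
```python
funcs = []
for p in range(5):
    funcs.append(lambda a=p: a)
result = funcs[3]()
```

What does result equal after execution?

Step 1: Default argument a=p captures p's value at each iteration.
Step 2: funcs[3] captured a = 3 when p was 3.
Step 3: result = 3

The answer is 3.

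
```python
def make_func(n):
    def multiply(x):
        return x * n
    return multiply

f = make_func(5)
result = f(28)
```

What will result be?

Step 1: make_func(5) returns multiply closure with n = 5.
Step 2: f(28) computes 28 * 5 = 140.
Step 3: result = 140

The answer is 140.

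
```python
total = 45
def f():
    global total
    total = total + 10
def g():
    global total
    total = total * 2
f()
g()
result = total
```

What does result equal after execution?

Step 1: total = 45.
Step 2: f() adds 10: total = 45 + 10 = 55.
Step 3: g() doubles: total = 55 * 2 = 110.
Step 4: result = 110

The answer is 110.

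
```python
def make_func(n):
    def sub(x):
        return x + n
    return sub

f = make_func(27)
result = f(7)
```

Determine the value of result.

Step 1: make_func(27) creates a closure that captures n = 27.
Step 2: f(7) calls the closure with x = 7, returning 7 + 27 = 34.
Step 3: result = 34

The answer is 34.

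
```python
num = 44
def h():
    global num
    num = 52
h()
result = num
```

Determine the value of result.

Step 1: num = 44 globally.
Step 2: h() declares global num and sets it to 52.
Step 3: After h(), global num = 52. result = 52

The answer is 52.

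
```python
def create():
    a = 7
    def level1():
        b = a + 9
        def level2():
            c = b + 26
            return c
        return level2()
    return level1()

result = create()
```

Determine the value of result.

Step 1: a = 7. b = a + 9 = 16.
Step 2: c = b + 26 = 16 + 26 = 42.
Step 3: result = 42

The answer is 42.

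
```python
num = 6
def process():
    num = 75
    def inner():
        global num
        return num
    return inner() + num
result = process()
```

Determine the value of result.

Step 1: Global num = 6. process() shadows with local num = 75.
Step 2: inner() uses global keyword, so inner() returns global num = 6.
Step 3: process() returns 6 + 75 = 81

The answer is 81.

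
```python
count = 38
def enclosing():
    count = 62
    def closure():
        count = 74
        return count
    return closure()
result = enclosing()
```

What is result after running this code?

Step 1: Three scopes define count: global (38), enclosing (62), closure (74).
Step 2: closure() has its own local count = 74, which shadows both enclosing and global.
Step 3: result = 74 (local wins in LEGB)

The answer is 74.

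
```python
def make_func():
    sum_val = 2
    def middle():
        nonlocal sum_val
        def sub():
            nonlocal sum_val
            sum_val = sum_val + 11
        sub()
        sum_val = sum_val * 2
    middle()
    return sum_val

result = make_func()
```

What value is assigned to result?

Step 1: sum_val = 2.
Step 2: sub() adds 11: sum_val = 2 + 11 = 13.
Step 3: middle() doubles: sum_val = 13 * 2 = 26.
Step 4: result = 26

The answer is 26.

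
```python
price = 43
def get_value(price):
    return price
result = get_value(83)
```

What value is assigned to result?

Step 1: Global price = 43.
Step 2: get_value(83) takes parameter price = 83, which shadows the global.
Step 3: result = 83

The answer is 83.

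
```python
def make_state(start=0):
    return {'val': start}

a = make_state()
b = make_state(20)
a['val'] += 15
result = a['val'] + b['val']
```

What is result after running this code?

Step 1: make_state() returns a new dict each call (immutable default 0).
Step 2: a = {'val': 0}, b = {'val': 20}.
Step 3: a['val'] += 15 = 15. result = 15 + 20 = 35

The answer is 35.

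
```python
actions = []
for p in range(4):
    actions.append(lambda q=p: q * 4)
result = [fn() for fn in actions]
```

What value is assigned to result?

Step 1: Default arg q=p captures p at each iteration.
Step 2: actions[k] has q defaulting to k, returns k * 4.
Step 3: result = [0, 4, 8, 12]

The answer is [0, 4, 8, 12].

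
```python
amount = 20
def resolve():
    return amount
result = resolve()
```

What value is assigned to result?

Step 1: amount = 20 is defined in the global scope.
Step 2: resolve() looks up amount. No local amount exists, so Python checks the global scope via LEGB rule and finds amount = 20.
Step 3: result = 20

The answer is 20.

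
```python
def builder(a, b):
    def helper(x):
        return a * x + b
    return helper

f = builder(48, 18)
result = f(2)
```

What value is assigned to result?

Step 1: builder(48, 18) captures a = 48, b = 18.
Step 2: f(2) computes 48 * 2 + 18 = 114.
Step 3: result = 114

The answer is 114.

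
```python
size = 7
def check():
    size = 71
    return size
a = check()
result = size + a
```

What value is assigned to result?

Step 1: Global size = 7. check() returns local size = 71.
Step 2: a = 71. Global size still = 7.
Step 3: result = 7 + 71 = 78

The answer is 78.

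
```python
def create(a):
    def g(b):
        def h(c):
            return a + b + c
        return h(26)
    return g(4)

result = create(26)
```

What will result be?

Step 1: a = 26, b = 4, c = 26 across three nested scopes.
Step 2: h() accesses all three via LEGB rule.
Step 3: result = 26 + 4 + 26 = 56

The answer is 56.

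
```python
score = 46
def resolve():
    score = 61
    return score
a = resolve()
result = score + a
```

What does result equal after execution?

Step 1: Global score = 46. resolve() returns local score = 61.
Step 2: a = 61. Global score still = 46.
Step 3: result = 46 + 61 = 107

The answer is 107.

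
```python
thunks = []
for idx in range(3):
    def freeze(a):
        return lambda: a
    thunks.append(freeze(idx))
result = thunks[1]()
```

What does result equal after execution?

Step 1: freeze(idx) creates a new scope capturing a = idx at call time.
Step 2: thunks[1] = freeze(1), so its lambda captures a = 1.
Step 3: result = 1 (closure factory fixes late binding)

The answer is 1.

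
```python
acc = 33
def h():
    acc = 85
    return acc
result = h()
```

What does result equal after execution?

Step 1: Global acc = 33.
Step 2: h() creates local acc = 85, shadowing the global.
Step 3: Returns local acc = 85. result = 85

The answer is 85.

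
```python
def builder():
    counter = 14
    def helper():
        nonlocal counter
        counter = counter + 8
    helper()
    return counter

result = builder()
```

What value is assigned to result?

Step 1: builder() sets counter = 14.
Step 2: helper() uses nonlocal to modify counter in builder's scope: counter = 14 + 8 = 22.
Step 3: builder() returns the modified counter = 22

The answer is 22.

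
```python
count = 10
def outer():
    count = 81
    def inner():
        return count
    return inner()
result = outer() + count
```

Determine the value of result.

Step 1: Global count = 10. outer() shadows with count = 81.
Step 2: inner() returns enclosing count = 81. outer() = 81.
Step 3: result = 81 + global count (10) = 91

The answer is 91.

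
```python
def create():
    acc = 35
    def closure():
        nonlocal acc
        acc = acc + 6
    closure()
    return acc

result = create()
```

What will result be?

Step 1: create() sets acc = 35.
Step 2: closure() uses nonlocal to modify acc in create's scope: acc = 35 + 6 = 41.
Step 3: create() returns the modified acc = 41

The answer is 41.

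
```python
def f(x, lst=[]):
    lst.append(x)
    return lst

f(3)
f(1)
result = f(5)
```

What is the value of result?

Step 1: Mutable default argument gotcha! The list [] is created once.
Step 2: Each call appends to the SAME list: [3], [3, 1], [3, 1, 5].
Step 3: result = [3, 1, 5]

The answer is [3, 1, 5].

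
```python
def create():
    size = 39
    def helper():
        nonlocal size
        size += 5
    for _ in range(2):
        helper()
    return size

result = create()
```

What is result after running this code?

Step 1: size = 39.
Step 2: helper() is called 2 times in a loop, each adding 5 via nonlocal.
Step 3: size = 39 + 5 * 2 = 49

The answer is 49.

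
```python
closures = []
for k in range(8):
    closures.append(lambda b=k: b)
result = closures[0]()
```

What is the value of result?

Step 1: Default argument b=k captures k's value at each iteration.
Step 2: closures[0] captured b = 0 when k was 0.
Step 3: result = 0

The answer is 0.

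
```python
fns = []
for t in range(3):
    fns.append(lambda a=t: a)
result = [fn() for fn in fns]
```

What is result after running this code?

Step 1: Default arg a=t captures t at each iteration.
Step 2: Each lambda has its own default: 0, 1, ..., 2.
Step 3: result = [0, 1, 2]

The answer is [0, 1, 2].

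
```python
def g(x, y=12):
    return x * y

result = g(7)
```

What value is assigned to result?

Step 1: g(7) uses default y = 12.
Step 2: Returns 7 * 12 = 84.
Step 3: result = 84

The answer is 84.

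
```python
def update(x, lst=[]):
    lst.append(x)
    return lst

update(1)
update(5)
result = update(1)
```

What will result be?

Step 1: Mutable default argument gotcha! The list [] is created once.
Step 2: Each call appends to the SAME list: [1], [1, 5], [1, 5, 1].
Step 3: result = [1, 5, 1]

The answer is [1, 5, 1].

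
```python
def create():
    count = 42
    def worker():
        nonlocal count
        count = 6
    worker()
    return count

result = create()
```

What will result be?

Step 1: create() sets count = 42.
Step 2: worker() uses nonlocal to reassign count = 6.
Step 3: result = 6

The answer is 6.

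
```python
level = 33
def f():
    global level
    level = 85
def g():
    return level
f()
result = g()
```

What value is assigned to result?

Step 1: level = 33.
Step 2: f() sets global level = 85.
Step 3: g() reads global level = 85. result = 85

The answer is 85.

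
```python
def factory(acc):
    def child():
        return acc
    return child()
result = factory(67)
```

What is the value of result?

Step 1: factory(67) binds parameter acc = 67.
Step 2: child() looks up acc in enclosing scope and finds the parameter acc = 67.
Step 3: result = 67

The answer is 67.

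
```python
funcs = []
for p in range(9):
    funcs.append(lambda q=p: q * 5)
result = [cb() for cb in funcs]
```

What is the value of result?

Step 1: Default arg q=p captures p at each iteration.
Step 2: funcs[k] has q defaulting to k, returns k * 5.
Step 3: result = [0, 5, 10, 15, 20, 25, 30, 35, 40]

The answer is [0, 5, 10, 15, 20, 25, 30, 35, 40].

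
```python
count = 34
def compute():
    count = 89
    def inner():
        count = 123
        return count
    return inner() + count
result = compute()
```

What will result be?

Step 1: compute() has local count = 89. inner() has local count = 123.
Step 2: inner() returns its local count = 123.
Step 3: compute() returns 123 + its own count (89) = 212

The answer is 212.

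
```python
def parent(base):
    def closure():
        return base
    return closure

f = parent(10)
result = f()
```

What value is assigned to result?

Step 1: parent(10) creates closure capturing base = 10.
Step 2: f() returns the captured base = 10.
Step 3: result = 10

The answer is 10.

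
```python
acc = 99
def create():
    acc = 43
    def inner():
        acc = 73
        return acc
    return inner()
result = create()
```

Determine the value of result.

Step 1: Three scopes define acc: global (99), create (43), inner (73).
Step 2: inner() has its own local acc = 73, which shadows both enclosing and global.
Step 3: result = 73 (local wins in LEGB)

The answer is 73.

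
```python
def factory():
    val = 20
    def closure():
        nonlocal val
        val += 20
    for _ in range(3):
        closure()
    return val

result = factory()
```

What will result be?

Step 1: val = 20.
Step 2: closure() is called 3 times in a loop, each adding 20 via nonlocal.
Step 3: val = 20 + 20 * 3 = 80

The answer is 80.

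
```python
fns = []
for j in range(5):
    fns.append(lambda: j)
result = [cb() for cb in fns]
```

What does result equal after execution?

Step 1: All 5 lambdas share the same variable j.
Step 2: After the loop, j = 4.
Step 3: Each call returns 4. result = [4, 4, 4, 4, 4]

The answer is [4, 4, 4, 4, 4].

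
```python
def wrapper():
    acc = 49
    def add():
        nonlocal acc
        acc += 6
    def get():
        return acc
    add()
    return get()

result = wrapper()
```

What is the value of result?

Step 1: acc = 49. add() modifies it via nonlocal, get() reads it.
Step 2: add() makes acc = 49 + 6 = 55.
Step 3: get() returns 55. result = 55

The answer is 55.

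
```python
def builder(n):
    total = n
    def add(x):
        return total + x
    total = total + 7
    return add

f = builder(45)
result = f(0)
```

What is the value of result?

Step 1: builder(45) sets total = 45, then total = 45 + 7 = 52.
Step 2: Closures capture by reference, so add sees total = 52.
Step 3: f(0) returns 52 + 0 = 52

The answer is 52.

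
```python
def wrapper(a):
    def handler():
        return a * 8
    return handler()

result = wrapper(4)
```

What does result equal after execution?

Step 1: wrapper(4) binds parameter a = 4.
Step 2: handler() accesses a = 4 from enclosing scope.
Step 3: result = 4 * 8 = 32

The answer is 32.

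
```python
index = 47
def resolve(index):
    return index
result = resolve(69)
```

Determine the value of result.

Step 1: Global index = 47.
Step 2: resolve(69) takes parameter index = 69, which shadows the global.
Step 3: result = 69

The answer is 69.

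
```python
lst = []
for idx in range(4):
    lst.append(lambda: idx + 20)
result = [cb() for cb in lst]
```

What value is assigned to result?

Step 1: All lambdas capture idx by reference. After the loop, idx = 3.
Step 2: Each call returns 3 + 20 = 23.
Step 3: result = [23, 23, 23, 23]

The answer is [23, 23, 23, 23].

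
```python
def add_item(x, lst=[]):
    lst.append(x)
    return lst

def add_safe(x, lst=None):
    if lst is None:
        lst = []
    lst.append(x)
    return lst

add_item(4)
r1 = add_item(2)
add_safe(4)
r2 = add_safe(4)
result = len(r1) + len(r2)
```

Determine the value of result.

Step 1: add_item shares mutable default: after 2 calls, lst = [4, 2], len = 2.
Step 2: add_safe creates fresh list each time: r2 = [4], len = 1.
Step 3: result = 2 + 1 = 3

The answer is 3.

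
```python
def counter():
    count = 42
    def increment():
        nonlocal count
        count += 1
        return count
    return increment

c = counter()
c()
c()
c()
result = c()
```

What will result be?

Step 1: counter() creates closure with count = 42.
Step 2: Each c() call increments count via nonlocal. After 4 calls: 42 + 4 = 46.
Step 3: result = 46

The answer is 46.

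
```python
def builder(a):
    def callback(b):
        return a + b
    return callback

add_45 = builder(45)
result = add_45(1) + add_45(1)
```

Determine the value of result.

Step 1: add_45 captures a = 45.
Step 2: add_45(1) = 45 + 1 = 46, called twice.
Step 3: result = 46 + 46 = 92

The answer is 92.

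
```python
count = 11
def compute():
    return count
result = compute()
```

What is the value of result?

Step 1: count = 11 is defined in the global scope.
Step 2: compute() looks up count. No local count exists, so Python checks the global scope via LEGB rule and finds count = 11.
Step 3: result = 11

The answer is 11.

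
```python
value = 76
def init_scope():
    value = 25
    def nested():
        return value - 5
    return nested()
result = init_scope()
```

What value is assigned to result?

Step 1: init_scope() shadows global value with value = 25.
Step 2: nested() finds value = 25 in enclosing scope, computes 25 - 5 = 20.
Step 3: result = 20

The answer is 20.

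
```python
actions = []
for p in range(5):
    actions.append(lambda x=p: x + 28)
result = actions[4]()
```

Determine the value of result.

Step 1: Default argument x=p captures p's value at definition time.
Step 2: actions[4] was defined when p = 4, so x defaults to 4.
Step 3: result = 4 + 28 = 32 (default arg fixes the late binding issue)

The answer is 32.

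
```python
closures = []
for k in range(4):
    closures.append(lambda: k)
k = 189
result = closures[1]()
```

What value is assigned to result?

Step 1: Lambdas capture the variable k by reference, not by value.
Step 2: After the loop, k is reassigned to 189.
Step 3: closures[1]() looks up the current k = 189. result = 189

The answer is 189.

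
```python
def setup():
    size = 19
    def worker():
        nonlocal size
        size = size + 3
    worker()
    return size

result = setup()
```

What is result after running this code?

Step 1: setup() sets size = 19.
Step 2: worker() uses nonlocal to modify size in setup's scope: size = 19 + 3 = 22.
Step 3: setup() returns the modified size = 22

The answer is 22.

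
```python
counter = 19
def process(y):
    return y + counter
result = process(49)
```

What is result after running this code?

Step 1: counter = 19 is defined globally.
Step 2: process(49) uses parameter y = 49 and looks up counter from global scope = 19.
Step 3: result = 49 + 19 = 68

The answer is 68.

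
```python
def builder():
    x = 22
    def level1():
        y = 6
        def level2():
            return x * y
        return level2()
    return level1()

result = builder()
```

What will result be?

Step 1: x = 22 in builder. y = 6 in level1.
Step 2: level2() reads x = 22 and y = 6 from enclosing scopes.
Step 3: result = 22 * 6 = 132

The answer is 132.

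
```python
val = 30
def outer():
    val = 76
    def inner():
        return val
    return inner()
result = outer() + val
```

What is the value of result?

Step 1: Global val = 30. outer() shadows with val = 76.
Step 2: inner() returns enclosing val = 76. outer() = 76.
Step 3: result = 76 + global val (30) = 106

The answer is 106.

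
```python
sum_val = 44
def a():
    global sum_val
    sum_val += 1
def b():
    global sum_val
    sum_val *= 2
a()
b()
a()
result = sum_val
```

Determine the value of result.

Step 1: sum_val = 44.
Step 2: a(): sum_val = 44 + 1 = 45.
Step 3: b(): sum_val = 45 * 2 = 90.
Step 4: a(): sum_val = 90 + 1 = 91

The answer is 91.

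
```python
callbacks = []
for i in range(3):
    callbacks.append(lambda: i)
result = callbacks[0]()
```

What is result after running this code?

Step 1: The loop creates 3 lambdas, all referencing the same variable i.
Step 2: After the loop, i = 2 (final value).
Step 3: callbacks[0]() looks up i at call time and finds 2. This is the late binding gotcha. result = 2

The answer is 2.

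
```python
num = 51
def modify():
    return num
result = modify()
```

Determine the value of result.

Step 1: num = 51 is defined in the global scope.
Step 2: modify() looks up num. No local num exists, so Python checks the global scope via LEGB rule and finds num = 51.
Step 3: result = 51

The answer is 51.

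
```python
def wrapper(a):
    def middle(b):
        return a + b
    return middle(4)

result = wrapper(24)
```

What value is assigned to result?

Step 1: wrapper(24) passes a = 24.
Step 2: middle(4) has b = 4, reads a = 24 from enclosing.
Step 3: result = 24 + 4 = 28

The answer is 28.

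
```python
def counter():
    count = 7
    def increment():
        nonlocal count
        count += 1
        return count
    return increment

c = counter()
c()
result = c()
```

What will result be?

Step 1: counter() creates closure with count = 7.
Step 2: Each c() call increments count via nonlocal. After 2 calls: 7 + 2 = 9.
Step 3: result = 9

The answer is 9.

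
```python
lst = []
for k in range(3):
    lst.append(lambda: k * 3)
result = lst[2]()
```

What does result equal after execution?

Step 1: All lambdas reference the same variable k (late binding).
Step 2: After the loop, k = 2. Every lambda returns k * 3.
Step 3: lst[2]() = 2 * 3 = 6

The answer is 6.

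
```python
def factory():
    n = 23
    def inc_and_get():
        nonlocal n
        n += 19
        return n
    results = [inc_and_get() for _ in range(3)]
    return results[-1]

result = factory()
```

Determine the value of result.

Step 1: n = 23.
Step 2: Three calls to inc_and_get(), each adding 19.
Step 3: Last value = 23 + 19 * 3 = 80

The answer is 80.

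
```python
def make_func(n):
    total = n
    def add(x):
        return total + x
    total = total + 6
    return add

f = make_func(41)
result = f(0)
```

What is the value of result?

Step 1: make_func(41) sets total = 41, then total = 41 + 6 = 47.
Step 2: Closures capture by reference, so add sees total = 47.
Step 3: f(0) returns 47 + 0 = 47

The answer is 47.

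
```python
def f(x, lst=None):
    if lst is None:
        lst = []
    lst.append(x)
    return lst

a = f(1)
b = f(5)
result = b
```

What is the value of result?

Step 1: None default with guard creates a NEW list each call.
Step 2: a = [1] (fresh list). b = [5] (another fresh list).
Step 3: result = [5] (this is the fix for mutable default)

The answer is [5].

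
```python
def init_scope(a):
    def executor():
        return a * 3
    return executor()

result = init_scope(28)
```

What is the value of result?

Step 1: init_scope(28) binds parameter a = 28.
Step 2: executor() accesses a = 28 from enclosing scope.
Step 3: result = 28 * 3 = 84

The answer is 84.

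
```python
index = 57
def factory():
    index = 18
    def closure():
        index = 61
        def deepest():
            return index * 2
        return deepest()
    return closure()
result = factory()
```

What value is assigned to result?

Step 1: deepest() looks up index through LEGB: not local, finds index = 61 in enclosing closure().
Step 2: Returns 61 * 2 = 122.
Step 3: result = 122

The answer is 122.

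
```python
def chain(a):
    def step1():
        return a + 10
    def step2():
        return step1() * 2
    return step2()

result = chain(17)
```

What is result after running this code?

Step 1: chain(17) captures a = 17.
Step 2: step2() calls step1() which returns 17 + 10 = 27.
Step 3: step2() returns 27 * 2 = 54

The answer is 54.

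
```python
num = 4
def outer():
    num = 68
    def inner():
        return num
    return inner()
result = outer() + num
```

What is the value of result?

Step 1: Global num = 4. outer() shadows with num = 68.
Step 2: inner() returns enclosing num = 68. outer() = 68.
Step 3: result = 68 + global num (4) = 72

The answer is 72.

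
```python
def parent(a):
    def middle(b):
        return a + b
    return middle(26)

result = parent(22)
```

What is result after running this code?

Step 1: parent(22) passes a = 22.
Step 2: middle(26) has b = 26, reads a = 22 from enclosing.
Step 3: result = 22 + 26 = 48

The answer is 48.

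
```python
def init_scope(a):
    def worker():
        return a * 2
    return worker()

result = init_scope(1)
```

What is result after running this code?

Step 1: init_scope(1) binds parameter a = 1.
Step 2: worker() accesses a = 1 from enclosing scope.
Step 3: result = 1 * 2 = 2

The answer is 2.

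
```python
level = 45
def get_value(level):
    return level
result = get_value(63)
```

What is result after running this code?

Step 1: Global level = 45.
Step 2: get_value(63) takes parameter level = 63, which shadows the global.
Step 3: result = 63

The answer is 63.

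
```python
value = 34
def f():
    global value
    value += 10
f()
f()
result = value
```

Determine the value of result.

Step 1: value = 34.
Step 2: First f(): value = 34 + 10 = 44.
Step 3: Second f(): value = 44 + 10 = 54. result = 54

The answer is 54.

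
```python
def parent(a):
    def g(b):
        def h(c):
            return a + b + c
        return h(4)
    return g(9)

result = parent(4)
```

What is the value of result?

Step 1: a = 4, b = 9, c = 4 across three nested scopes.
Step 2: h() accesses all three via LEGB rule.
Step 3: result = 4 + 9 + 4 = 17

The answer is 17.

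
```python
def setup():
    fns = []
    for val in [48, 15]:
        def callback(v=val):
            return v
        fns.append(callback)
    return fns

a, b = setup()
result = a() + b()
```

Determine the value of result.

Step 1: Default argument v=val captures val at each iteration.
Step 2: a() returns 48 (captured at first iteration), b() returns 15 (captured at second).
Step 3: result = 48 + 15 = 63

The answer is 63.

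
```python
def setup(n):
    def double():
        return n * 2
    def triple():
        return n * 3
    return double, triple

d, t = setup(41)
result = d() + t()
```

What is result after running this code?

Step 1: Both closures capture the same n = 41.
Step 2: d() = 41 * 2 = 82, t() = 41 * 3 = 123.
Step 3: result = 82 + 123 = 205

The answer is 205.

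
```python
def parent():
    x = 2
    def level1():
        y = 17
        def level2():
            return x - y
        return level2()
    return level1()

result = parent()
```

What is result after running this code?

Step 1: x = 2 in parent. y = 17 in level1.
Step 2: level2() reads x = 2 and y = 17 from enclosing scopes.
Step 3: result = 2 - 17 = -15

The answer is -15.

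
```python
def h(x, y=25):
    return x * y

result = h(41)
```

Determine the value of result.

Step 1: h(41) uses default y = 25.
Step 2: Returns 41 * 25 = 1025.
Step 3: result = 1025

The answer is 1025.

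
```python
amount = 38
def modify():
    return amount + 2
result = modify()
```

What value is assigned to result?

Step 1: amount = 38 is defined globally.
Step 2: modify() looks up amount from global scope = 38, then computes 38 + 2 = 40.
Step 3: result = 40

The answer is 40.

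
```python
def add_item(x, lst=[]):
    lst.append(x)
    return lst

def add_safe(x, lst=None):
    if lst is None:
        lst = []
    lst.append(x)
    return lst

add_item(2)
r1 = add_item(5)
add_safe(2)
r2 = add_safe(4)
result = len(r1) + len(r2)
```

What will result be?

Step 1: add_item shares mutable default: after 2 calls, lst = [2, 5], len = 2.
Step 2: add_safe creates fresh list each time: r2 = [4], len = 1.
Step 3: result = 2 + 1 = 3

The answer is 3.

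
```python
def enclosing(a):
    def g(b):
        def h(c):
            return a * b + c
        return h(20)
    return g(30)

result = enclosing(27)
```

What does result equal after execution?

Step 1: a = 27, b = 30, c = 20.
Step 2: h() computes a * b + c = 27 * 30 + 20 = 830.
Step 3: result = 830

The answer is 830.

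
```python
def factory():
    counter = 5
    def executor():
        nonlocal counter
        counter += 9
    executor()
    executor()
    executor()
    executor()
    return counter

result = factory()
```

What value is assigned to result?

Step 1: counter starts at 5.
Step 2: executor() is called 4 times, each adding 9.
Step 3: counter = 5 + 9 * 4 = 41

The answer is 41.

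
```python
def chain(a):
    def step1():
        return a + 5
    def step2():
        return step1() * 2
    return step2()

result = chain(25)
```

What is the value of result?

Step 1: chain(25) captures a = 25.
Step 2: step2() calls step1() which returns 25 + 5 = 30.
Step 3: step2() returns 30 * 2 = 60

The answer is 60.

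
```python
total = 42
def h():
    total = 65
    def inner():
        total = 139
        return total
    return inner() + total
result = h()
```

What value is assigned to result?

Step 1: h() has local total = 65. inner() has local total = 139.
Step 2: inner() returns its local total = 139.
Step 3: h() returns 139 + its own total (65) = 204

The answer is 204.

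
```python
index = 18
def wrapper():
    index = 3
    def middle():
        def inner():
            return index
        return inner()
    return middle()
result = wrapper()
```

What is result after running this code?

Step 1: wrapper() defines index = 3. middle() and inner() have no local index.
Step 2: inner() checks local (none), enclosing middle() (none), enclosing wrapper() and finds index = 3.
Step 3: result = 3

The answer is 3.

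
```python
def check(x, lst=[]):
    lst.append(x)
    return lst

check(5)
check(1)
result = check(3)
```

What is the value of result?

Step 1: Mutable default argument gotcha! The list [] is created once.
Step 2: Each call appends to the SAME list: [5], [5, 1], [5, 1, 3].
Step 3: result = [5, 1, 3]

The answer is [5, 1, 3].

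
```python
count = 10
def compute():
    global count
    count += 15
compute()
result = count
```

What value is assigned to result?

Step 1: count = 10 globally.
Step 2: compute() modifies global count: count += 15 = 25.
Step 3: result = 25

The answer is 25.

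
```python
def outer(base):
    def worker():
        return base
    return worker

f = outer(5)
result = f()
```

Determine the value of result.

Step 1: outer(5) creates closure capturing base = 5.
Step 2: f() returns the captured base = 5.
Step 3: result = 5

The answer is 5.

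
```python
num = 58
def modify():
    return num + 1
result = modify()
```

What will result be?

Step 1: num = 58 is defined globally.
Step 2: modify() looks up num from global scope = 58, then computes 58 + 1 = 59.
Step 3: result = 59

The answer is 59.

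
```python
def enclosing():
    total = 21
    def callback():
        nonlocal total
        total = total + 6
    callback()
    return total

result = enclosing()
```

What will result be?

Step 1: enclosing() sets total = 21.
Step 2: callback() uses nonlocal to modify total in enclosing's scope: total = 21 + 6 = 27.
Step 3: enclosing() returns the modified total = 27

The answer is 27.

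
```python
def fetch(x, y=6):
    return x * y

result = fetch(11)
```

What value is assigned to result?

Step 1: fetch(11) uses default y = 6.
Step 2: Returns 11 * 6 = 66.
Step 3: result = 66

The answer is 66.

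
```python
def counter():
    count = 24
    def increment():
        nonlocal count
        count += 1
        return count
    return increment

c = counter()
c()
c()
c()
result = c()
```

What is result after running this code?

Step 1: counter() creates closure with count = 24.
Step 2: Each c() call increments count via nonlocal. After 4 calls: 24 + 4 = 28.
Step 3: result = 28

The answer is 28.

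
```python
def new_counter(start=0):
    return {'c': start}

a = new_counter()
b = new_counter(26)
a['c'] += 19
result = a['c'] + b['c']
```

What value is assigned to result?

Step 1: new_counter() returns a new dict each call (immutable default 0).
Step 2: a = {'c': 0}, b = {'c': 26}.
Step 3: a['c'] += 19 = 19. result = 19 + 26 = 45

The answer is 45.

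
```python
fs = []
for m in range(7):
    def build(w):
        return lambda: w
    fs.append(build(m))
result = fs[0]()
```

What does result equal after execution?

Step 1: build(m) creates a new scope capturing w = m at call time.
Step 2: fs[0] = build(0), so its lambda captures w = 0.
Step 3: result = 0 (closure factory fixes late binding)

The answer is 0.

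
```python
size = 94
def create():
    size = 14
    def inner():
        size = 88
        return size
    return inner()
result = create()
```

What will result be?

Step 1: Three scopes define size: global (94), create (14), inner (88).
Step 2: inner() has its own local size = 88, which shadows both enclosing and global.
Step 3: result = 88 (local wins in LEGB)

The answer is 88.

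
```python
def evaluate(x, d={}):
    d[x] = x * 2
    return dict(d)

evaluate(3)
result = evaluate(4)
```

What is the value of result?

Step 1: Mutable default dict is shared across calls.
Step 2: First call adds 3: 6. Second call adds 4: 8.
Step 3: result = {3: 6, 4: 8}

The answer is {3: 6, 4: 8}.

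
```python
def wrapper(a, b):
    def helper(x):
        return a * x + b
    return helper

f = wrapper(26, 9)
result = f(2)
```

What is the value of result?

Step 1: wrapper(26, 9) captures a = 26, b = 9.
Step 2: f(2) computes 26 * 2 + 9 = 61.
Step 3: result = 61

The answer is 61.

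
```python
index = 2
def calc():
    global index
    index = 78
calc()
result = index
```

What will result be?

Step 1: index = 2 globally.
Step 2: calc() declares global index and sets it to 78.
Step 3: After calc(), global index = 78. result = 78

The answer is 78.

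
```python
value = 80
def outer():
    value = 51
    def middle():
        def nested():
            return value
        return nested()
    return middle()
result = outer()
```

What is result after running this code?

Step 1: outer() defines value = 51. middle() and nested() have no local value.
Step 2: nested() checks local (none), enclosing middle() (none), enclosing outer() and finds value = 51.
Step 3: result = 51

The answer is 51.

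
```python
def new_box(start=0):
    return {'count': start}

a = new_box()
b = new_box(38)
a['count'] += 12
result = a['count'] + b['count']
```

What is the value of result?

Step 1: new_box() returns a new dict each call (immutable default 0).
Step 2: a = {'count': 0}, b = {'count': 38}.
Step 3: a['count'] += 12 = 12. result = 12 + 38 = 50

The answer is 50.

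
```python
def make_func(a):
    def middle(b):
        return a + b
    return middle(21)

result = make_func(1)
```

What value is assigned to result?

Step 1: make_func(1) passes a = 1.
Step 2: middle(21) has b = 21, reads a = 1 from enclosing.
Step 3: result = 1 + 21 = 22

The answer is 22.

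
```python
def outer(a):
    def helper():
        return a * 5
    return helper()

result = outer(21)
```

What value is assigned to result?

Step 1: outer(21) binds parameter a = 21.
Step 2: helper() accesses a = 21 from enclosing scope.
Step 3: result = 21 * 5 = 105

The answer is 105.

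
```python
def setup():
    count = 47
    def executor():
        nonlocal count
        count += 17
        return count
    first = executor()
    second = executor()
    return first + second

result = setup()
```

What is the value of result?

Step 1: count starts at 47.
Step 2: First call: count = 47 + 17 = 64, returns 64.
Step 3: Second call: count = 64 + 17 = 81, returns 81.
Step 4: result = 64 + 81 = 145

The answer is 145.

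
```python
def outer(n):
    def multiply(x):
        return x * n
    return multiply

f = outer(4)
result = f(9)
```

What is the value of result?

Step 1: outer(4) returns multiply closure with n = 4.
Step 2: f(9) computes 9 * 4 = 36.
Step 3: result = 36

The answer is 36.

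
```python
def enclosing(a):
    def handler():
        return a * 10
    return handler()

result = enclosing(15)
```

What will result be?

Step 1: enclosing(15) binds parameter a = 15.
Step 2: handler() accesses a = 15 from enclosing scope.
Step 3: result = 15 * 10 = 150

The answer is 150.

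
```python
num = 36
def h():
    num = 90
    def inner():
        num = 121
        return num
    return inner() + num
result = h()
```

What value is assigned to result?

Step 1: h() has local num = 90. inner() has local num = 121.
Step 2: inner() returns its local num = 121.
Step 3: h() returns 121 + its own num (90) = 211

The answer is 211.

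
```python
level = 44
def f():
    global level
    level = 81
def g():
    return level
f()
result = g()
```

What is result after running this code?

Step 1: level = 44.
Step 2: f() sets global level = 81.
Step 3: g() reads global level = 81. result = 81

The answer is 81.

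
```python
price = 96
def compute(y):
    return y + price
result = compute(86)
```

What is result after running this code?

Step 1: price = 96 is defined globally.
Step 2: compute(86) uses parameter y = 86 and looks up price from global scope = 96.
Step 3: result = 86 + 96 = 182

The answer is 182.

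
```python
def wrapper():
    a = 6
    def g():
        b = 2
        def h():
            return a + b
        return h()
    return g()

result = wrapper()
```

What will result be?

Step 1: wrapper() defines a = 6. g() defines b = 2.
Step 2: h() accesses both from enclosing scopes: a = 6, b = 2.
Step 3: result = 6 + 2 = 8

The answer is 8.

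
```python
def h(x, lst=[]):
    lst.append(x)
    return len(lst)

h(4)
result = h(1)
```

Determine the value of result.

Step 1: Mutable default list persists between calls.
Step 2: First call: lst = [4], len = 1. Second call: lst = [4, 1], len = 2.
Step 3: result = 2

The answer is 2.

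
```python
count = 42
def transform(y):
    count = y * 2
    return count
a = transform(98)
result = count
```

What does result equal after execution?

Step 1: Global count = 42.
Step 2: transform(98) creates local count = 98 * 2 = 196.
Step 3: Global count unchanged because no global keyword. result = 42

The answer is 42.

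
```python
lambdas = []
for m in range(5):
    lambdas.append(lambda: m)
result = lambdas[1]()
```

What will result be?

Step 1: The loop creates 5 lambdas, all referencing the same variable m.
Step 2: After the loop, m = 4 (final value).
Step 3: lambdas[1]() looks up m at call time and finds 4. This is the late binding gotcha. result = 4

The answer is 4.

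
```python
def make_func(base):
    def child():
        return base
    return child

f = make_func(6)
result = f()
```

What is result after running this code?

Step 1: make_func(6) creates closure capturing base = 6.
Step 2: f() returns the captured base = 6.
Step 3: result = 6

The answer is 6.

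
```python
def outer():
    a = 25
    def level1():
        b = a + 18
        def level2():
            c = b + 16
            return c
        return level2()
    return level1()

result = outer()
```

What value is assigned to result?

Step 1: a = 25. b = a + 18 = 43.
Step 2: c = b + 16 = 43 + 16 = 59.
Step 3: result = 59

The answer is 59.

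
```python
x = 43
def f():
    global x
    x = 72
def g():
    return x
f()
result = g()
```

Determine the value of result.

Step 1: x = 43.
Step 2: f() sets global x = 72.
Step 3: g() reads global x = 72. result = 72

The answer is 72.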